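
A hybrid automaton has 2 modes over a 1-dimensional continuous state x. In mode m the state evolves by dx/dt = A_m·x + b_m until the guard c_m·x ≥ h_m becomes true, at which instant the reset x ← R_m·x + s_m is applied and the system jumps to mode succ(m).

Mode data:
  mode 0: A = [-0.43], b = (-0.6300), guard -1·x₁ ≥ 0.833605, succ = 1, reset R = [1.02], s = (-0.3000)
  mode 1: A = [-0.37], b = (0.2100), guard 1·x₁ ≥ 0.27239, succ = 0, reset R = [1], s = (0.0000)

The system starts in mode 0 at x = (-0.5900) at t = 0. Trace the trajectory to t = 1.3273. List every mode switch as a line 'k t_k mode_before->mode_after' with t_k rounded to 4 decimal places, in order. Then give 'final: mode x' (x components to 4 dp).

1 0.7587 0->1
final: 1 -0.8244

Mode 0: guard c·x = 0.8336 hit at Δt = 0.7587 (t = 0.7587), x⁻ = (-0.8336) → reset → x⁺ = (-1.1503), jump to mode 1
Mode 1: flow for 0.5686 to horizon, guard not reached → x = (-0.8244)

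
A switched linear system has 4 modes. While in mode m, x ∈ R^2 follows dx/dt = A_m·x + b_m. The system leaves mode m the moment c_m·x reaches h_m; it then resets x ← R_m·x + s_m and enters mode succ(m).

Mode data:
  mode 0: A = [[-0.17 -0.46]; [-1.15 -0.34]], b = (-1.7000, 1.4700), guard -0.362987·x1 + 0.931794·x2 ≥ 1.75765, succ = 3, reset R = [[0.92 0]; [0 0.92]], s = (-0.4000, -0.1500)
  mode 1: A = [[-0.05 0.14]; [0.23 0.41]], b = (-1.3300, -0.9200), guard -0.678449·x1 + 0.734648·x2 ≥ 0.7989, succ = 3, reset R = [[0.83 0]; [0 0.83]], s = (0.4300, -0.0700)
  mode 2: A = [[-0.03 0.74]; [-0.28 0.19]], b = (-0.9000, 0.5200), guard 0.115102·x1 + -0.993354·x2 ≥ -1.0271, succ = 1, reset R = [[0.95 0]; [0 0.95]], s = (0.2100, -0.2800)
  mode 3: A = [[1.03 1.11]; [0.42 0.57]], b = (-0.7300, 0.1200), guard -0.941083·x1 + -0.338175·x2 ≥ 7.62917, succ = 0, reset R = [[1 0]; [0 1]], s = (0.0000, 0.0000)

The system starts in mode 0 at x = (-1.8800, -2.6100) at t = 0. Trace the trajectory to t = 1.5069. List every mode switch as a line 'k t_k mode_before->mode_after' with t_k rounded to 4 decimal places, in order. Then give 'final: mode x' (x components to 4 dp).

Mode 0: guard c·x = 1.7576 hit at Δt = 0.8156 (t = 0.8156), x⁻ = (-2.6448, 0.8560) → reset → x⁺ = (-2.8333, 0.6375), jump to mode 3
Mode 3: flow for 0.6913 to horizon, guard not reached → x = (-6.1977, -0.4279)

1 0.8156 0->3
final: 3 -6.1977 -0.4279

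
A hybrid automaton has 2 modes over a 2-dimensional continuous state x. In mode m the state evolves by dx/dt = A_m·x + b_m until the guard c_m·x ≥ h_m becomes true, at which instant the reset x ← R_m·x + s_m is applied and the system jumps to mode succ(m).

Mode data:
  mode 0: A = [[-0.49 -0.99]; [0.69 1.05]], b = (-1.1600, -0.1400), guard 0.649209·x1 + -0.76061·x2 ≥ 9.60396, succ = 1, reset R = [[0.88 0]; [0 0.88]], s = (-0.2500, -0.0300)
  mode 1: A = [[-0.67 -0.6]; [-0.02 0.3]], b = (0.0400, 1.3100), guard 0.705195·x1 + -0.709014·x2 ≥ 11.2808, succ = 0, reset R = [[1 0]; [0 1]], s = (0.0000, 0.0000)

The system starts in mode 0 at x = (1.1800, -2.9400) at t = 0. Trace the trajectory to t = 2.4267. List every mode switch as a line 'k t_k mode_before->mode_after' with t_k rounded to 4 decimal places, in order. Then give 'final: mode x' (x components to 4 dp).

Mode 0: guard c·x = 9.6040 hit at Δt = 1.4108 (t = 1.4108), x⁻ = (5.0445, -8.3210) → reset → x⁺ = (4.1891, -7.3525), jump to mode 1
Mode 1: flow for 1.0159 to horizon, guard not reached → x = (5.6773, -8.5332)

1 1.4108 0->1
final: 1 5.6773 -8.5332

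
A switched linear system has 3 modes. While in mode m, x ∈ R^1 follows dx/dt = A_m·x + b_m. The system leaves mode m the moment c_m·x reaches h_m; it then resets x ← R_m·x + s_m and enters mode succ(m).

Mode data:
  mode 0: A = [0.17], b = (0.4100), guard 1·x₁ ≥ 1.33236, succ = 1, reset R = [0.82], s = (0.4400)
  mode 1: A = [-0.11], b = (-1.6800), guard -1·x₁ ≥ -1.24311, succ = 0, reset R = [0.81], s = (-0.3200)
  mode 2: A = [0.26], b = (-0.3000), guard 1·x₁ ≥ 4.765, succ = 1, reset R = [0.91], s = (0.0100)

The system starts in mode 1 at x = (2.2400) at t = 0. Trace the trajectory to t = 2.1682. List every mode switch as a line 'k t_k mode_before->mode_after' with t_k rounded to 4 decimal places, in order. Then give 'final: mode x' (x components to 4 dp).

1 0.5328 1->0
2 1.6458 0->1
3 1.8037 1->0
final: 0 0.8850

Mode 1: guard c·x = -1.2431 hit at Δt = 0.5328 (t = 0.5328), x⁻ = (1.2431) → reset → x⁺ = (0.6869), jump to mode 0
Mode 0: guard c·x = 1.3324 hit at Δt = 1.1130 (t = 1.6458), x⁻ = (1.3324) → reset → x⁺ = (1.5325), jump to mode 1
Mode 1: guard c·x = -1.2431 hit at Δt = 0.1579 (t = 1.8037), x⁻ = (1.2431) → reset → x⁺ = (0.6869), jump to mode 0
Mode 0: flow for 0.3645 to horizon, guard not reached → x = (0.8850)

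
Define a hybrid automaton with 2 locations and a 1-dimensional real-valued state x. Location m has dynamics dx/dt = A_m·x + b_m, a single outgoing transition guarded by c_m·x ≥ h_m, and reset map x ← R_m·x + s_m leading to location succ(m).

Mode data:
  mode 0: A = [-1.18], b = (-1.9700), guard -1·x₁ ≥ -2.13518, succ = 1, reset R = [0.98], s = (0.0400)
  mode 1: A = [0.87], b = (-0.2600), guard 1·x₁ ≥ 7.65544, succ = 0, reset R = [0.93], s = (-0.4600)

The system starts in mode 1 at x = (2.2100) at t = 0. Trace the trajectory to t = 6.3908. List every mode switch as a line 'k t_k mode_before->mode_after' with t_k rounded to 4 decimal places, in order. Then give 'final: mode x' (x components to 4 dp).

Mode 1: guard c·x = 7.6554 hit at Δt = 1.5493 (t = 1.5493), x⁻ = (7.6554) → reset → x⁺ = (6.6596), jump to mode 0
Mode 0: guard c·x = -2.1352 hit at Δt = 0.6640 (t = 2.2133), x⁻ = (2.1352) → reset → x⁺ = (2.1325), jump to mode 1
Mode 1: guard c·x = 7.6554 hit at Δt = 1.5969 (t = 3.8102), x⁻ = (7.6554) → reset → x⁺ = (6.6596), jump to mode 0
Mode 0: guard c·x = -2.1352 hit at Δt = 0.6640 (t = 4.4742), x⁻ = (2.1352) → reset → x⁺ = (2.1325), jump to mode 1
Mode 1: guard c·x = 7.6554 hit at Δt = 1.5969 (t = 6.0711), x⁻ = (7.6554) → reset → x⁺ = (6.6596), jump to mode 0
Mode 0: flow for 0.3197 to horizon, guard not reached → x = (4.0421)

1 1.5493 1->0
2 2.2133 0->1
3 3.8102 1->0
4 4.4742 0->1
5 6.0711 1->0
final: 0 4.0421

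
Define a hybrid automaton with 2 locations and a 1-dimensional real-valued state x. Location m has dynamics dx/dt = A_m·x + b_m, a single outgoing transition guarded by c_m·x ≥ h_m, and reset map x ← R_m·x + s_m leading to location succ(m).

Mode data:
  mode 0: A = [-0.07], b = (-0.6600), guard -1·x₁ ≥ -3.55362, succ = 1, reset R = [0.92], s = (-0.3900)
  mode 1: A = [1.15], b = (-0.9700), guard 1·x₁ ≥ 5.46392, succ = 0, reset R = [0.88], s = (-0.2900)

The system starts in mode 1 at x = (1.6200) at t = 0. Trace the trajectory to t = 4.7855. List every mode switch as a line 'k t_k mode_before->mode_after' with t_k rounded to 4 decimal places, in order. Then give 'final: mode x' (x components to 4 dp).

1 1.5508 1->0
2 2.5747 0->1
3 3.2874 1->0
4 4.3113 0->1
final: 1 4.3558

Mode 1: guard c·x = 5.4639 hit at Δt = 1.5508 (t = 1.5508), x⁻ = (5.4639) → reset → x⁺ = (4.5182), jump to mode 0
Mode 0: guard c·x = -3.5536 hit at Δt = 1.0239 (t = 2.5747), x⁻ = (3.5536) → reset → x⁺ = (2.8793), jump to mode 1
Mode 1: guard c·x = 5.4639 hit at Δt = 0.7127 (t = 3.2874), x⁻ = (5.4639) → reset → x⁺ = (4.5182), jump to mode 0
Mode 0: guard c·x = -3.5536 hit at Δt = 1.0239 (t = 4.3113), x⁻ = (3.5536) → reset → x⁺ = (2.8793), jump to mode 1
Mode 1: flow for 0.4742 to horizon, guard not reached → x = (4.3558)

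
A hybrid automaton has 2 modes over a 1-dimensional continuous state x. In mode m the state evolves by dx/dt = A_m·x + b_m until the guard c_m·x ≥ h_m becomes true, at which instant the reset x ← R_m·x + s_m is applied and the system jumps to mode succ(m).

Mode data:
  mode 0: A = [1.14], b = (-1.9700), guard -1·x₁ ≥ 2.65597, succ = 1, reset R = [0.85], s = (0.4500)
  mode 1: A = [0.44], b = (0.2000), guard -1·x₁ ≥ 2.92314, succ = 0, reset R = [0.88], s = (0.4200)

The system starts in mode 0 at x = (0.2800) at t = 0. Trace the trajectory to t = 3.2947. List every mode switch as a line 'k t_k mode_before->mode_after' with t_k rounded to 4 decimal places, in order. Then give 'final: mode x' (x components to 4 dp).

Mode 0: guard c·x = 2.6560 hit at Δt = 0.9717 (t = 0.9717), x⁻ = (-2.6560) → reset → x⁺ = (-1.8076), jump to mode 1
Mode 1: guard c·x = 2.9231 hit at Δt = 1.3666 (t = 2.3383), x⁻ = (-2.9231) → reset → x⁺ = (-2.1524), jump to mode 0
Mode 0: guard c·x = 2.6560 hit at Δt = 0.1070 (t = 2.4453), x⁻ = (-2.6560) → reset → x⁺ = (-1.8076), jump to mode 1
Mode 1: flow for 0.8494 to horizon, guard not reached → x = (-2.4207)

1 0.9717 0->1
2 2.3383 1->0
3 2.4453 0->1
final: 1 -2.4207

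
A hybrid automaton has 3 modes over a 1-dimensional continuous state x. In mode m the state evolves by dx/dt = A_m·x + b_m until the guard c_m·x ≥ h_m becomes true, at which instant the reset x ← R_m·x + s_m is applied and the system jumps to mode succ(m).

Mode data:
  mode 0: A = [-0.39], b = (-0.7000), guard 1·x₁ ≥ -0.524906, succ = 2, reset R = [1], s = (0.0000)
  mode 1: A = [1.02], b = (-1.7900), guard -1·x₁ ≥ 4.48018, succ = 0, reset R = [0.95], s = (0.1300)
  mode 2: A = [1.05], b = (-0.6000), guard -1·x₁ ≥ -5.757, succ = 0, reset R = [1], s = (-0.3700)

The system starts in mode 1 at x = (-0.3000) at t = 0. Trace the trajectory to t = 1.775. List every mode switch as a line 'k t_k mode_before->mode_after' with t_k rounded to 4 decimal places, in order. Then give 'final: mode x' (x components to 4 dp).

1 1.0882 1->0
final: 0 -3.5784

Mode 1: guard c·x = 4.4802 hit at Δt = 1.0882 (t = 1.0882), x⁻ = (-4.4802) → reset → x⁺ = (-4.1262), jump to mode 0
Mode 0: flow for 0.6868 to horizon, guard not reached → x = (-3.5784)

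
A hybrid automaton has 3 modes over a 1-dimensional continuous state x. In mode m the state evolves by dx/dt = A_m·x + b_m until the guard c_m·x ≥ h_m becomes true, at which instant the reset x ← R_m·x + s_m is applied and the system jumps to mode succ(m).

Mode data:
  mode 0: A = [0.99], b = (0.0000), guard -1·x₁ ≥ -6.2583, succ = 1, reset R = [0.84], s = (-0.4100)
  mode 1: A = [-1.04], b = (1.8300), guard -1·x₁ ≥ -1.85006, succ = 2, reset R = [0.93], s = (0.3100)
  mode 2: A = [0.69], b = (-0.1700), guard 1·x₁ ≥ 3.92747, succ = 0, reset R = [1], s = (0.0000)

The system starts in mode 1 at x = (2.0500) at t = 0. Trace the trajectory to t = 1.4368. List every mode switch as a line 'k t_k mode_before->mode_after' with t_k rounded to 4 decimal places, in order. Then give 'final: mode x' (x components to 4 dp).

Mode 1: guard c·x = -1.8501 hit at Δt = 1.1216 (t = 1.1216), x⁻ = (1.8501) → reset → x⁺ = (2.0306), jump to mode 2
Mode 2: flow for 0.3152 to horizon, guard not reached → x = (2.4640)

1 1.1216 1->2
final: 2 2.4640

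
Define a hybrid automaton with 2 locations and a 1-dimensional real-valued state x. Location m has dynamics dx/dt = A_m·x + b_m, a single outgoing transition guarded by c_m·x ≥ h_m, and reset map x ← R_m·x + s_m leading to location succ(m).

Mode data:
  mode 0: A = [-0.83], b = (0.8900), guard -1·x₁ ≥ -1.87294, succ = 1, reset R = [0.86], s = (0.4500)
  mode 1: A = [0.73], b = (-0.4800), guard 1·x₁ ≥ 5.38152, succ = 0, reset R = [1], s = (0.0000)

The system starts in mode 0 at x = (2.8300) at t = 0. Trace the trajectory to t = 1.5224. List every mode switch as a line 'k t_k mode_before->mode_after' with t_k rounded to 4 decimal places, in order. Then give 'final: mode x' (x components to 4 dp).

Mode 0: guard c·x = -1.8729 hit at Δt = 0.9474 (t = 0.9474), x⁻ = (1.8729) → reset → x⁺ = (2.0607), jump to mode 1
Mode 1: flow for 0.5750 to horizon, guard not reached → x = (2.7926)

1 0.9474 0->1
final: 1 2.7926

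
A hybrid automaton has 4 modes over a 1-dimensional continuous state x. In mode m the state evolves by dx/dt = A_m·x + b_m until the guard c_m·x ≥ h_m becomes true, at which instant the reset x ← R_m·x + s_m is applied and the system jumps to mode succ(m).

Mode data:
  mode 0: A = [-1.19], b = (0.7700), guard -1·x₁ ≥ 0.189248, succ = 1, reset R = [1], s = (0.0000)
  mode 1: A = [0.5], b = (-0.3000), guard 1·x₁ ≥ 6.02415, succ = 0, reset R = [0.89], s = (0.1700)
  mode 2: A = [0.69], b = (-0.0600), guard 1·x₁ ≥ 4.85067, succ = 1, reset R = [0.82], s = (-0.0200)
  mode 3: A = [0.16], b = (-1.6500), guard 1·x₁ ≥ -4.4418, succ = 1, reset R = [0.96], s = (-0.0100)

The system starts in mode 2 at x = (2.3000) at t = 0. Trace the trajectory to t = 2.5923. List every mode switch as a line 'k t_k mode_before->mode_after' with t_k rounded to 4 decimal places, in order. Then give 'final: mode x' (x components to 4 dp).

1 1.1111 2->1
2 2.0704 1->0
final: 0 3.2718

Mode 2: guard c·x = 4.8507 hit at Δt = 1.1111 (t = 1.1111), x⁻ = (4.8507) → reset → x⁺ = (3.9575), jump to mode 1
Mode 1: guard c·x = 6.0241 hit at Δt = 0.9593 (t = 2.0704), x⁻ = (6.0241) → reset → x⁺ = (5.5315), jump to mode 0
Mode 0: flow for 0.5219 to horizon, guard not reached → x = (3.2718)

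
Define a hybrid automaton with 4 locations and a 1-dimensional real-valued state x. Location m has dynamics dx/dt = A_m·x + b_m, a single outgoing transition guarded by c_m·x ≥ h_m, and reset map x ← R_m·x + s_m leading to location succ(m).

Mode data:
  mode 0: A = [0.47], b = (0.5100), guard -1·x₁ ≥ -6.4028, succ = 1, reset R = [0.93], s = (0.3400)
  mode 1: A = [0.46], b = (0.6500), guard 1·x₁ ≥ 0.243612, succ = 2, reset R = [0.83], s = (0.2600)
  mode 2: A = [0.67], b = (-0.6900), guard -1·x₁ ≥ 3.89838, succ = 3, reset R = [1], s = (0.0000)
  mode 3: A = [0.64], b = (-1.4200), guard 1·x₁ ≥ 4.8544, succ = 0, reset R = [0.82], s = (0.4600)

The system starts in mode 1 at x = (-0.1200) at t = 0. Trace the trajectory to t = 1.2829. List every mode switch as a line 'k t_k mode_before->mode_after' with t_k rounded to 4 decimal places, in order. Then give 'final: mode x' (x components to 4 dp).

Mode 1: guard c·x = 0.2436 hit at Δt = 0.5387 (t = 0.5387), x⁻ = (0.2436) → reset → x⁺ = (0.4622), jump to mode 2
Mode 2: flow for 0.7442 to horizon, guard not reached → x = (0.0952)

1 0.5387 1->2
final: 2 0.0952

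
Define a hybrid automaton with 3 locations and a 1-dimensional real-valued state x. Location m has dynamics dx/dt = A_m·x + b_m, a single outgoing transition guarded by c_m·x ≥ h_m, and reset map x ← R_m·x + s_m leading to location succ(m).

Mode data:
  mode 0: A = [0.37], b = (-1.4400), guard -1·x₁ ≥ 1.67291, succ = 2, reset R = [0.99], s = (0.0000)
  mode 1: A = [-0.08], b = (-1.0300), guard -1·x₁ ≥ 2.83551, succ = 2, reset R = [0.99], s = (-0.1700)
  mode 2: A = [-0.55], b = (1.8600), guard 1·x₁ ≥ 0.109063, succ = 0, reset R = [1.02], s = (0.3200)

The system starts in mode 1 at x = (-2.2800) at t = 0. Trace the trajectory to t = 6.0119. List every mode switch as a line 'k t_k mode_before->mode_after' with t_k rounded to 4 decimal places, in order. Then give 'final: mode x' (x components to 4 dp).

1 0.6732 1->2
2 1.8809 2->0
3 3.1647 0->2
4 3.9490 2->0
5 5.2328 0->2
final: 2 0.0996

Mode 1: guard c·x = 2.8355 hit at Δt = 0.6732 (t = 0.6732), x⁻ = (-2.8355) → reset → x⁺ = (-2.9772), jump to mode 2
Mode 2: guard c·x = 0.1091 hit at Δt = 1.2077 (t = 1.8809), x⁻ = (0.1091) → reset → x⁺ = (0.4312), jump to mode 0
Mode 0: guard c·x = 1.6729 hit at Δt = 1.2838 (t = 3.1647), x⁻ = (-1.6729) → reset → x⁺ = (-1.6562), jump to mode 2
Mode 2: guard c·x = 0.1091 hit at Δt = 0.7843 (t = 3.9490), x⁻ = (0.1091) → reset → x⁺ = (0.4312), jump to mode 0
Mode 0: guard c·x = 1.6729 hit at Δt = 1.2838 (t = 5.2328), x⁻ = (-1.6729) → reset → x⁺ = (-1.6562), jump to mode 2
Mode 2: flow for 0.7791 to horizon, guard not reached → x = (0.0996)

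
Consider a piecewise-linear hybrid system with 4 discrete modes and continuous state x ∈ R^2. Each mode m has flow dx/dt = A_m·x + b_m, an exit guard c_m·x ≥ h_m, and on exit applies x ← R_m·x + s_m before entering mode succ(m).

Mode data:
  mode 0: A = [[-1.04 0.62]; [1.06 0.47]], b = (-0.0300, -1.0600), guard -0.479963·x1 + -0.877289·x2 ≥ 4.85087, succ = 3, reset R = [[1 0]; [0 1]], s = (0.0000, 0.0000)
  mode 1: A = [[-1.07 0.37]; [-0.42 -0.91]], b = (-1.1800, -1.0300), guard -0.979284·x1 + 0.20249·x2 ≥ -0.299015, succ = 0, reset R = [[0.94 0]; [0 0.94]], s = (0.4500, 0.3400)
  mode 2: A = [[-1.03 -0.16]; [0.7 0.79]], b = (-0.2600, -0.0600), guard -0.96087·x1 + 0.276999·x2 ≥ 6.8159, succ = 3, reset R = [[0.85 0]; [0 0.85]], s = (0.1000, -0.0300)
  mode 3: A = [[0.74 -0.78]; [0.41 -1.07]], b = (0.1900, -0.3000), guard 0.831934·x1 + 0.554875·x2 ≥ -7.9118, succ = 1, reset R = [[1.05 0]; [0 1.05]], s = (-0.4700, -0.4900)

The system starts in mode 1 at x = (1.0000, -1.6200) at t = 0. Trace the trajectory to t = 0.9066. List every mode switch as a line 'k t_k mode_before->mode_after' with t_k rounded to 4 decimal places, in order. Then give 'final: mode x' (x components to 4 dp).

1 0.4483 1->0
final: 0 -0.0611 -1.7881

Mode 1: guard c·x = -0.2990 hit at Δt = 0.4483 (t = 0.4483), x⁻ = (-0.0092, -1.5214) → reset → x⁺ = (0.4413, -1.0901), jump to mode 0
Mode 0: flow for 0.4583 to horizon, guard not reached → x = (-0.0611, -1.7881)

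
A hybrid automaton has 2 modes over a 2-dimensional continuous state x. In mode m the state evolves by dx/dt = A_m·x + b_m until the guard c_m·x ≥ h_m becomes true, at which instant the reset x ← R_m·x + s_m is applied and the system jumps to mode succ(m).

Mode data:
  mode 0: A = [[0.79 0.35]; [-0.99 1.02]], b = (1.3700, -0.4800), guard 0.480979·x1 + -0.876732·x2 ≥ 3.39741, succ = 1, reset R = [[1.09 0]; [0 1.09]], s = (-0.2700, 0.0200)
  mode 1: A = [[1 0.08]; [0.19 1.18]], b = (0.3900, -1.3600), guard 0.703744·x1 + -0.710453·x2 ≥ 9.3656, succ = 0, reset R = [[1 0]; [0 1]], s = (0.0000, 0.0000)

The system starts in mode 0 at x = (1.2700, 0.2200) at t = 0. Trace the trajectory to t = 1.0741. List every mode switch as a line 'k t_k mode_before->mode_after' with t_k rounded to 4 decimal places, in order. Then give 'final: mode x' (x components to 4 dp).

1 0.6859 0->1
final: 1 4.8839 -3.8803

Mode 0: guard c·x = 3.3974 hit at Δt = 0.6859 (t = 0.6859), x⁻ = (3.2418, -2.0966) → reset → x⁺ = (3.2636, -2.2653), jump to mode 1
Mode 1: flow for 0.3882 to horizon, guard not reached → x = (4.8839, -3.8803)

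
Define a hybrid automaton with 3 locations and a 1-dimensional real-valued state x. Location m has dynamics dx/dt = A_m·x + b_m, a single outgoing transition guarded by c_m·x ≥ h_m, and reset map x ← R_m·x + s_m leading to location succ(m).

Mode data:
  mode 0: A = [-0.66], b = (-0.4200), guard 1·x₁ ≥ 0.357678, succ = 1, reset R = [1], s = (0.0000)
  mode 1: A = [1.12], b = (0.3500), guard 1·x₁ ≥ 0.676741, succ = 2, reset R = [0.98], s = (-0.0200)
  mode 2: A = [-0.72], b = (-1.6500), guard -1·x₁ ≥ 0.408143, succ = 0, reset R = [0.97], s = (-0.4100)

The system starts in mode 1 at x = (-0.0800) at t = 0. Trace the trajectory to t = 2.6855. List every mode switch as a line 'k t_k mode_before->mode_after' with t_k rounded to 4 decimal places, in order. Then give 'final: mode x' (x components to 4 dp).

1 1.2929 1->2
2 1.9089 2->0
final: 0 -0.7379

Mode 1: guard c·x = 0.6767 hit at Δt = 1.2929 (t = 1.2929), x⁻ = (0.6767) → reset → x⁺ = (0.6432), jump to mode 2
Mode 2: guard c·x = 0.4081 hit at Δt = 0.6160 (t = 1.9089), x⁻ = (-0.4081) → reset → x⁺ = (-0.8059), jump to mode 0
Mode 0: flow for 0.7766 to horizon, guard not reached → x = (-0.7379)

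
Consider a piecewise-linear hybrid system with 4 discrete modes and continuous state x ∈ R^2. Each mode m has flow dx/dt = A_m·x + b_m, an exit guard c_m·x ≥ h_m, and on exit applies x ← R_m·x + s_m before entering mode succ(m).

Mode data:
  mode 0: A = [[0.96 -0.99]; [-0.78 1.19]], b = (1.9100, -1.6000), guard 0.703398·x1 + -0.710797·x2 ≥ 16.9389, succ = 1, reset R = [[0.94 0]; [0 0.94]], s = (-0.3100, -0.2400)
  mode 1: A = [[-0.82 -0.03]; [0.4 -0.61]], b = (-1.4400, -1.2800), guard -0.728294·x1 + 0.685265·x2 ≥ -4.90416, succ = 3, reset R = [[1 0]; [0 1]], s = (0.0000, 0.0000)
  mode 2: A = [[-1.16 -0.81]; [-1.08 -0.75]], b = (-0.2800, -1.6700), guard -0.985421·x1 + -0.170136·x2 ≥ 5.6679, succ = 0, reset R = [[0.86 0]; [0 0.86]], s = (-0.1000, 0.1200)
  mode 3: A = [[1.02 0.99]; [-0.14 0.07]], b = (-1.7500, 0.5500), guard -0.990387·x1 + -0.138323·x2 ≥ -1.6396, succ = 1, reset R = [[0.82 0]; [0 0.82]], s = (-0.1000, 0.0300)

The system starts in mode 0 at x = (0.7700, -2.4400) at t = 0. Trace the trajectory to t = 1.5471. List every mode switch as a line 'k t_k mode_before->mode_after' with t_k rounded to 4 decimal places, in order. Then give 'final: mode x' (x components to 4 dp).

Mode 0: guard c·x = 16.9389 hit at Δt = 0.8206 (t = 0.8206), x⁻ = (11.0876, -12.8587) → reset → x⁺ = (10.1123, -12.3272), jump to mode 1
Mode 1: flow for 0.7265 to horizon, guard not reached → x = (4.9345, -7.0012)

1 0.8206 0->1
final: 1 4.9345 -7.0012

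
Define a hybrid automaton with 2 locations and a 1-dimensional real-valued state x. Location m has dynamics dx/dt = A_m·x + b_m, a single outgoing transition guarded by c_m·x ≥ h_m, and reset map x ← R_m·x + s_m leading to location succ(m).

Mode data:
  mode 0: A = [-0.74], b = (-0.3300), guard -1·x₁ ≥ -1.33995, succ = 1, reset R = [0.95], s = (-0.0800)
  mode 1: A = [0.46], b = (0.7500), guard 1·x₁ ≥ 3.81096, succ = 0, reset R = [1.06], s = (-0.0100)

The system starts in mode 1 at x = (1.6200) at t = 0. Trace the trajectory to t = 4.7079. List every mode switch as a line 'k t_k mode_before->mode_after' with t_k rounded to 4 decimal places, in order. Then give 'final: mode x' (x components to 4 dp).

Mode 1: guard c·x = 3.8110 hit at Δt = 1.1201 (t = 1.1201), x⁻ = (3.8110) → reset → x⁺ = (4.0296), jump to mode 0
Mode 0: guard c·x = -1.3399 hit at Δt = 1.2415 (t = 2.3616), x⁻ = (1.3400) → reset → x⁺ = (1.1930), jump to mode 1
Mode 1: guard c·x = 3.8110 hit at Δt = 1.4263 (t = 3.7879), x⁻ = (3.8110) → reset → x⁺ = (4.0296), jump to mode 0
Mode 0: flow for 0.9200 to horizon, guard not reached → x = (1.8196)

1 1.1201 1->0
2 2.3616 0->1
3 3.7879 1->0
final: 0 1.8196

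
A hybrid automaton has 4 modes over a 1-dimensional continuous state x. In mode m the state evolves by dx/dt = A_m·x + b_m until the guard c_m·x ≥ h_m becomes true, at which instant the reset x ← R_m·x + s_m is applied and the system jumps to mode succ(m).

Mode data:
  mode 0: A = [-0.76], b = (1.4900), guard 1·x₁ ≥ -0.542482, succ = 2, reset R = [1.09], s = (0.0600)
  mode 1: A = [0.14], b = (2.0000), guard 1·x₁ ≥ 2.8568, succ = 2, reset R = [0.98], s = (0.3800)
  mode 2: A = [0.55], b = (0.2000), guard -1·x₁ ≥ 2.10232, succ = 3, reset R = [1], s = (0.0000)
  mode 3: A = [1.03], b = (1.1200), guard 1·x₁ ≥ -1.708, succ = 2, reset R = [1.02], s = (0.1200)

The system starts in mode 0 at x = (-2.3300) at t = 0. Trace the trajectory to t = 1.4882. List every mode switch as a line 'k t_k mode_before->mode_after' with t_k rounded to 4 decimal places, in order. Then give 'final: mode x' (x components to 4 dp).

1 0.7091 0->2
final: 2 -0.6210

Mode 0: guard c·x = -0.5425 hit at Δt = 0.7091 (t = 0.7091), x⁻ = (-0.5425) → reset → x⁺ = (-0.5313), jump to mode 2
Mode 2: flow for 0.7791 to horizon, guard not reached → x = (-0.6210)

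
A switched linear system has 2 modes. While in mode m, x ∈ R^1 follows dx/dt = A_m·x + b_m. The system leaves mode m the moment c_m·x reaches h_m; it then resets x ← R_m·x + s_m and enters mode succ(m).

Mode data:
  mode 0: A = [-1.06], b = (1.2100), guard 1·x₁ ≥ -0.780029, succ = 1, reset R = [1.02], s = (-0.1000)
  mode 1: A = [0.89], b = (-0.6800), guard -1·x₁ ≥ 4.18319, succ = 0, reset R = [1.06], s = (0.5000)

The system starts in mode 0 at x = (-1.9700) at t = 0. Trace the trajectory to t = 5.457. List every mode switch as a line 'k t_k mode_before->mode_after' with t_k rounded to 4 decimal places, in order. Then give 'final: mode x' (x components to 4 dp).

1 0.4547 0->1
2 1.6819 1->0
3 2.5983 0->1
4 3.8255 1->0
5 4.7418 0->1
final: 1 -2.3726

Mode 0: guard c·x = -0.7800 hit at Δt = 0.4547 (t = 0.4547), x⁻ = (-0.7800) → reset → x⁺ = (-0.8956), jump to mode 1
Mode 1: guard c·x = 4.1832 hit at Δt = 1.2272 (t = 1.6819), x⁻ = (-4.1832) → reset → x⁺ = (-3.9342), jump to mode 0
Mode 0: guard c·x = -0.7800 hit at Δt = 0.9164 (t = 2.5983), x⁻ = (-0.7800) → reset → x⁺ = (-0.8956), jump to mode 1
Mode 1: guard c·x = 4.1832 hit at Δt = 1.2272 (t = 3.8255), x⁻ = (-4.1832) → reset → x⁺ = (-3.9342), jump to mode 0
Mode 0: guard c·x = -0.7800 hit at Δt = 0.9164 (t = 4.7418), x⁻ = (-0.7800) → reset → x⁺ = (-0.8956), jump to mode 1
Mode 1: flow for 0.7152 to horizon, guard not reached → x = (-2.3726)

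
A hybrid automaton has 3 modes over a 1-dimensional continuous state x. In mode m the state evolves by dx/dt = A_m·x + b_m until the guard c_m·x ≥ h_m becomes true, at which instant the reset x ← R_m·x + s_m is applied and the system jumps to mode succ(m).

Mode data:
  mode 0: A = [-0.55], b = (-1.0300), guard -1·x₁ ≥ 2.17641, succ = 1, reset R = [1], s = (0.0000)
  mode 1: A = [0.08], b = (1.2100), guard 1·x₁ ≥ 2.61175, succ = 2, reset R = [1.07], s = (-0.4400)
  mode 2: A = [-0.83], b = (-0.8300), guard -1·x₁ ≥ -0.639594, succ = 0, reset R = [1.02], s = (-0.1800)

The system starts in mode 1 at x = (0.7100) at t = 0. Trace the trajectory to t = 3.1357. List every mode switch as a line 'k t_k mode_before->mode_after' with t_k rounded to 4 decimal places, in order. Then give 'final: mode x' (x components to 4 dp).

1 1.4177 1->2
2 2.2802 2->0
final: 0 -0.4078

Mode 1: guard c·x = 2.6117 hit at Δt = 1.4177 (t = 1.4177), x⁻ = (2.6117) → reset → x⁺ = (2.3546), jump to mode 2
Mode 2: guard c·x = -0.6396 hit at Δt = 0.8625 (t = 2.2802), x⁻ = (0.6396) → reset → x⁺ = (0.4724), jump to mode 0
Mode 0: flow for 0.8555 to horizon, guard not reached → x = (-0.4078)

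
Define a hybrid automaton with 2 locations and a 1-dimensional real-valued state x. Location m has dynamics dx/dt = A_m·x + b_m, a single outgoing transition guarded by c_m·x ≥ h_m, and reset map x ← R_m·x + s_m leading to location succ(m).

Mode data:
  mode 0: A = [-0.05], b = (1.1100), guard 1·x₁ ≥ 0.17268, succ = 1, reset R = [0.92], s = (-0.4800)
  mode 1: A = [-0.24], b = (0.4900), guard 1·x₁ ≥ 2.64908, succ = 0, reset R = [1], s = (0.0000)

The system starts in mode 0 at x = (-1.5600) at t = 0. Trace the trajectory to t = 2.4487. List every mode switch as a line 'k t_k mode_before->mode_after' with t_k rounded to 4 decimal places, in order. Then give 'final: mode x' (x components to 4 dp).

1 1.5144 0->1
final: 1 0.1535

Mode 0: guard c·x = 0.1727 hit at Δt = 1.5144 (t = 1.5144), x⁻ = (0.1727) → reset → x⁺ = (-0.3211), jump to mode 1
Mode 1: flow for 0.9343 to horizon, guard not reached → x = (0.1535)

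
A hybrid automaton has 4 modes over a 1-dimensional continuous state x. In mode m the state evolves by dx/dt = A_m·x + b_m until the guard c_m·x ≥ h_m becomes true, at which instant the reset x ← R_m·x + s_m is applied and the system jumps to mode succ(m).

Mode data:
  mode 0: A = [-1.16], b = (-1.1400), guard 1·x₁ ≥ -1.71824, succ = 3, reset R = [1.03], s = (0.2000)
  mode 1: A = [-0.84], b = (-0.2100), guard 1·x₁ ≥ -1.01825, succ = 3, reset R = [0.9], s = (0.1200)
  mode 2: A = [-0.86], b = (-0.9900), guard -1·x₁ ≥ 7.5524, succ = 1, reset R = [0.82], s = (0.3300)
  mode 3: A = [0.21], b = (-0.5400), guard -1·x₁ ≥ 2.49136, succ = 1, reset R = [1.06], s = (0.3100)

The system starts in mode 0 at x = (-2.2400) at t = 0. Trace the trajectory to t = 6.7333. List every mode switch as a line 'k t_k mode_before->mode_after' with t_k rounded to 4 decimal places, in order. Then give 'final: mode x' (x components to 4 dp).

Mode 0: guard c·x = -1.7182 hit at Δt = 0.4622 (t = 0.4622), x⁻ = (-1.7182) → reset → x⁺ = (-1.5698), jump to mode 3
Mode 3: guard c·x = 2.4914 hit at Δt = 0.9568 (t = 1.4190), x⁻ = (-2.4914) → reset → x⁺ = (-2.3308), jump to mode 1
Mode 1: guard c·x = -1.0183 hit at Δt = 1.1862 (t = 2.6052), x⁻ = (-1.0183) → reset → x⁺ = (-0.7964), jump to mode 3
Mode 3: guard c·x = 2.4914 hit at Δt = 1.9412 (t = 4.5464), x⁻ = (-2.4914) → reset → x⁺ = (-2.3308), jump to mode 1
Mode 1: guard c·x = -1.0183 hit at Δt = 1.1862 (t = 5.7326), x⁻ = (-1.0182) → reset → x⁺ = (-0.7964), jump to mode 3
Mode 3: flow for 1.0007 to horizon, guard not reached → x = (-1.5841)

1 0.4622 0->3
2 1.4190 3->1
3 2.6052 1->3
4 4.5464 3->1
5 5.7326 1->3
final: 3 -1.5841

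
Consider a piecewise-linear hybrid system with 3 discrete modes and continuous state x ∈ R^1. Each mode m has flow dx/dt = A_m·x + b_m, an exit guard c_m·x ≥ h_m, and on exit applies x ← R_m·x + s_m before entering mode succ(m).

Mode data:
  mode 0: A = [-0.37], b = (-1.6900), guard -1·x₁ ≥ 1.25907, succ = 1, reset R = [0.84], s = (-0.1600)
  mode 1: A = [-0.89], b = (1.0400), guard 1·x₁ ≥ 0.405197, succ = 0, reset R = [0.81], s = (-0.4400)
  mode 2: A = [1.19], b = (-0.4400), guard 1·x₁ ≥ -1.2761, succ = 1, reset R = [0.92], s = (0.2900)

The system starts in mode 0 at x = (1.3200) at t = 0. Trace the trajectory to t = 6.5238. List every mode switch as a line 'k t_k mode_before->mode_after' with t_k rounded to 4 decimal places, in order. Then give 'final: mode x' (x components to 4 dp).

1 1.5577 0->1
2 2.8383 1->0
3 3.6429 0->1
4 4.9235 1->0
5 5.7281 0->1
final: 1 -0.0068

Mode 0: guard c·x = 1.2591 hit at Δt = 1.5577 (t = 1.5577), x⁻ = (-1.2591) → reset → x⁺ = (-1.2176), jump to mode 1
Mode 1: guard c·x = 0.4052 hit at Δt = 1.2806 (t = 2.8383), x⁻ = (0.4052) → reset → x⁺ = (-0.1118), jump to mode 0
Mode 0: guard c·x = 1.2591 hit at Δt = 0.8046 (t = 3.6429), x⁻ = (-1.2591) → reset → x⁺ = (-1.2176), jump to mode 1
Mode 1: guard c·x = 0.4052 hit at Δt = 1.2806 (t = 4.9235), x⁻ = (0.4052) → reset → x⁺ = (-0.1118), jump to mode 0
Mode 0: guard c·x = 1.2591 hit at Δt = 0.8046 (t = 5.7281), x⁻ = (-1.2591) → reset → x⁺ = (-1.2176), jump to mode 1
Mode 1: flow for 0.7957 to horizon, guard not reached → x = (-0.0068)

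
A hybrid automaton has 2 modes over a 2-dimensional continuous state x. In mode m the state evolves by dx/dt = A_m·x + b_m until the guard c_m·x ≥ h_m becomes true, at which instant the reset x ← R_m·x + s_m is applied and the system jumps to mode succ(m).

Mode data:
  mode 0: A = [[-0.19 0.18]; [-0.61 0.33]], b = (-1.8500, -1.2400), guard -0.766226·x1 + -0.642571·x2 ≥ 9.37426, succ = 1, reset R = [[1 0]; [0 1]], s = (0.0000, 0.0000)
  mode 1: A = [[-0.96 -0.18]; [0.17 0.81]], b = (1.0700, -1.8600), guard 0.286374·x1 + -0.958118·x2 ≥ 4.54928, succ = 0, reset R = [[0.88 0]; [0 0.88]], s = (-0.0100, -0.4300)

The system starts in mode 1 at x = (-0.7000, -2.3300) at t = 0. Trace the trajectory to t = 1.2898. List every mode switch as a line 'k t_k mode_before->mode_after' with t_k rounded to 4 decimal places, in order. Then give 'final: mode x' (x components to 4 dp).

Mode 1: guard c·x = 4.5493 hit at Δt = 0.5017 (t = 0.5017), x⁻ = (0.2461, -4.6746) → reset → x⁺ = (0.2066, -4.5436), jump to mode 0
Mode 0: flow for 0.7881 to horizon, guard not reached → x = (-1.9167, -6.5637)

1 0.5017 1->0
final: 0 -1.9167 -6.5637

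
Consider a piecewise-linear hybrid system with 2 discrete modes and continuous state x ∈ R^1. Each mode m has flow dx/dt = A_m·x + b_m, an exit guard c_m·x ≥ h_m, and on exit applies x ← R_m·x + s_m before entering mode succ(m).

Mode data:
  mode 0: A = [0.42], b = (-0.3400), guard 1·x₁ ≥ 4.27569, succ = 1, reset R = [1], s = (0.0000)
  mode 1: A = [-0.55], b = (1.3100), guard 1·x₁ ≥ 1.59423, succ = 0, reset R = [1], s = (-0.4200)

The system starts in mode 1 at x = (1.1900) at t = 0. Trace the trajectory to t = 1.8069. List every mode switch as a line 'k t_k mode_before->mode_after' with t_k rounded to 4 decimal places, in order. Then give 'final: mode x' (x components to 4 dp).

Mode 1: guard c·x = 1.5942 hit at Δt = 0.7532 (t = 0.7532), x⁻ = (1.5942) → reset → x⁺ = (1.1742), jump to mode 0
Mode 0: flow for 1.0537 to horizon, guard not reached → x = (1.3773)

1 0.7532 1->0
final: 0 1.3773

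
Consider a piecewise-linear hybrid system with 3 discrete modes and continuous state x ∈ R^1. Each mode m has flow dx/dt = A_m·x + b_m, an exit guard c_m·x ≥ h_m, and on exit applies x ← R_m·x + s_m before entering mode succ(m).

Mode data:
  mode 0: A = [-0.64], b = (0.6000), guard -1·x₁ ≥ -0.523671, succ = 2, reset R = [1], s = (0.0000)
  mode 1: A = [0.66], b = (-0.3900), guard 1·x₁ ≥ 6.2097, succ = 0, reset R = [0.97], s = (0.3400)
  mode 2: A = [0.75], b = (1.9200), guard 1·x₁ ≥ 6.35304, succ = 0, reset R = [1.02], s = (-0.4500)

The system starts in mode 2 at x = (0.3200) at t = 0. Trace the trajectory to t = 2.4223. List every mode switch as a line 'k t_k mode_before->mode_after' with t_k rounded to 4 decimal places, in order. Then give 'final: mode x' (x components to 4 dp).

Mode 2: guard c·x = 6.3530 hit at Δt = 1.5063 (t = 1.5063), x⁻ = (6.3530) → reset → x⁺ = (6.0301), jump to mode 0
Mode 0: flow for 0.9160 to horizon, guard not reached → x = (3.7711)

1 1.5063 2->0
final: 0 3.7711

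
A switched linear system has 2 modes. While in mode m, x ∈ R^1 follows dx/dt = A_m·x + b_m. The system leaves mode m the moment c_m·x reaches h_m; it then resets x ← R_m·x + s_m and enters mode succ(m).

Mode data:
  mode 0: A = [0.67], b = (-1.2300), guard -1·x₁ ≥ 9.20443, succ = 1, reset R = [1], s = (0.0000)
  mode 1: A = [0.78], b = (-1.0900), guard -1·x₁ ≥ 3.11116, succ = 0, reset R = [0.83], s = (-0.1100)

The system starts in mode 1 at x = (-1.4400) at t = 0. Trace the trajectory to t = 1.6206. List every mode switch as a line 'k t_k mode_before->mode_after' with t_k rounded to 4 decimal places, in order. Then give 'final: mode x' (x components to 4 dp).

Mode 1: guard c·x = 3.1112 hit at Δt = 0.5937 (t = 0.5937), x⁻ = (-3.1112) → reset → x⁺ = (-2.6923), jump to mode 0
Mode 0: flow for 1.0269 to horizon, guard not reached → x = (-7.1741)

1 0.5937 1->0
final: 0 -7.1741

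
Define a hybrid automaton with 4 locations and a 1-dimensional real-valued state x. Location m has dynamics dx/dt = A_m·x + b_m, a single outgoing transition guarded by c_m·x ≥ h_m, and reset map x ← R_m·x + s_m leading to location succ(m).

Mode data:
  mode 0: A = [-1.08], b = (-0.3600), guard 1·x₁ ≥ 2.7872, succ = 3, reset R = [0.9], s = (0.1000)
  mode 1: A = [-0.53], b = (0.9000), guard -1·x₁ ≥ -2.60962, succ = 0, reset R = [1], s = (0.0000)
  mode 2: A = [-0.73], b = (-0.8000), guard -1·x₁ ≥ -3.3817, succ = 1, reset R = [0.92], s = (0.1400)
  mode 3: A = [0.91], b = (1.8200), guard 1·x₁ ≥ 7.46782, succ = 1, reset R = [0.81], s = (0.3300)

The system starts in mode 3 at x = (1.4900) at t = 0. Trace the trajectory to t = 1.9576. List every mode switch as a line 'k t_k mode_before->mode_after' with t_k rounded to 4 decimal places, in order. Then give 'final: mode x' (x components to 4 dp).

Mode 3: guard c·x = 7.4678 hit at Δt = 1.0967 (t = 1.0967), x⁻ = (7.4678) → reset → x⁺ = (6.3789), jump to mode 1
Mode 1: flow for 0.8609 to horizon, guard not reached → x = (4.6641)

1 1.0967 3->1
final: 1 4.6641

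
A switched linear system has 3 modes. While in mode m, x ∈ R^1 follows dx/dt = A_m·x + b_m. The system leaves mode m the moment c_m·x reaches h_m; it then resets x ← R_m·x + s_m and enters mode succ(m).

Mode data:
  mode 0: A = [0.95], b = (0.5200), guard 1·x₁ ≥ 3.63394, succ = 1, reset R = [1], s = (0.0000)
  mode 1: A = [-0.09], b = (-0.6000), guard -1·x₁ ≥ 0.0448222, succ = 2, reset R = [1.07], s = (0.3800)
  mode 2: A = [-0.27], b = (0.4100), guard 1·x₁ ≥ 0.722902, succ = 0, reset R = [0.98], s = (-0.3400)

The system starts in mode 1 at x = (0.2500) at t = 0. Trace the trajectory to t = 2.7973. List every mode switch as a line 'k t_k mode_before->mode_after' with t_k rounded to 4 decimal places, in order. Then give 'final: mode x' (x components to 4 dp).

1 0.4840 1->2
2 1.9641 2->0
final: 0 1.4736

Mode 1: guard c·x = 0.0448 hit at Δt = 0.4840 (t = 0.4840), x⁻ = (-0.0448) → reset → x⁺ = (0.3320), jump to mode 2
Mode 2: guard c·x = 0.7229 hit at Δt = 1.4801 (t = 1.9641), x⁻ = (0.7229) → reset → x⁺ = (0.3684), jump to mode 0
Mode 0: flow for 0.8332 to horizon, guard not reached → x = (1.4736)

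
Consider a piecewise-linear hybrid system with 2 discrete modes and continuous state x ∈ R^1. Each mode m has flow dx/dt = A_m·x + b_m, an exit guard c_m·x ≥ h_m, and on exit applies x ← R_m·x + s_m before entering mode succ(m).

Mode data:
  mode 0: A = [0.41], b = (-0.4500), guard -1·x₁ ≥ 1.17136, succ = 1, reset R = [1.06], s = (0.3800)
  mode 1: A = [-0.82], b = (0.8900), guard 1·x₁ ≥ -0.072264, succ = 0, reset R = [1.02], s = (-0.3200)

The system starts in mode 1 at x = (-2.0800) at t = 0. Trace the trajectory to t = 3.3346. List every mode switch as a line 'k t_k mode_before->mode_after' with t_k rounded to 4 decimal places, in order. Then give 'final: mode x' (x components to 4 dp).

Mode 1: guard c·x = -0.0723 hit at Δt = 1.2267 (t = 1.2267), x⁻ = (-0.0723) → reset → x⁺ = (-0.3937), jump to mode 0
Mode 0: guard c·x = 1.1714 hit at Δt = 1.0236 (t = 2.2503), x⁻ = (-1.1714) → reset → x⁺ = (-0.8616), jump to mode 1
Mode 1: guard c·x = -0.0723 hit at Δt = 0.6340 (t = 2.8843), x⁻ = (-0.0723) → reset → x⁺ = (-0.3937), jump to mode 0
Mode 0: flow for 0.4503 to horizon, guard not reached → x = (-0.6961)

1 1.2267 1->0
2 2.2503 0->1
3 2.8843 1->0
final: 0 -0.6961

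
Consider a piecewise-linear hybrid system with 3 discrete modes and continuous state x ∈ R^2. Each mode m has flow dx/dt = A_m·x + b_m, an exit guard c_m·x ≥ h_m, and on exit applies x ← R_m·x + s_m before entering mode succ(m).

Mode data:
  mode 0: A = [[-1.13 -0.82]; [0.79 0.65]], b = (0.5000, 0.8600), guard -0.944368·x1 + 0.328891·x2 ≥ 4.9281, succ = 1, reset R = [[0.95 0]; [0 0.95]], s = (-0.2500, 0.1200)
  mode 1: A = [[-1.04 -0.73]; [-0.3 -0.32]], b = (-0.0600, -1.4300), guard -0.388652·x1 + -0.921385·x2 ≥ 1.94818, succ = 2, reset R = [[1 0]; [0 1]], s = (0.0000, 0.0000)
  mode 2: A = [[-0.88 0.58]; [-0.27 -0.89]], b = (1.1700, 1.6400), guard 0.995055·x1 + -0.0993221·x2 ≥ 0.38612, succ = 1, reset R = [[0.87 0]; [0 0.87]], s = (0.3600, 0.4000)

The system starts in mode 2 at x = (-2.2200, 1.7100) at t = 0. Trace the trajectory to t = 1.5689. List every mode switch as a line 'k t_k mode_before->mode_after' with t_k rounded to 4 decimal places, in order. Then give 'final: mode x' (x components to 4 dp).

Mode 2: guard c·x = 0.3861 hit at Δt = 0.9980 (t = 0.9980), x⁻ = (0.5741, 1.8644) → reset → x⁺ = (0.8595, 2.0220), jump to mode 1
Mode 1: flow for 0.5709 to horizon, guard not reached → x = (0.0188, 0.8840)

1 0.9980 2->1
final: 1 0.0188 0.8840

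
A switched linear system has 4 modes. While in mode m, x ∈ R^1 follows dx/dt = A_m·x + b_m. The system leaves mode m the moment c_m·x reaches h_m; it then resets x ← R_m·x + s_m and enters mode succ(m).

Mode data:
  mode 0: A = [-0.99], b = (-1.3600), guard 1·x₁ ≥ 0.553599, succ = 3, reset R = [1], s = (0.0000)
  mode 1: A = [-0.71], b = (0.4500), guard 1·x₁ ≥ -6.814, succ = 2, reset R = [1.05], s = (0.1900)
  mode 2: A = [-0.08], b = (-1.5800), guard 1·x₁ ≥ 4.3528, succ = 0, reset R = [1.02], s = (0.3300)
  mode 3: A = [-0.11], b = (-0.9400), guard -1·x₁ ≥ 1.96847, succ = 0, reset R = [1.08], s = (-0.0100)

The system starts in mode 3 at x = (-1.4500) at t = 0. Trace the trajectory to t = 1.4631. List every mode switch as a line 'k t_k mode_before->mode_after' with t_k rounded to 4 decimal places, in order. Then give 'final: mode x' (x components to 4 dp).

Mode 3: guard c·x = 1.9685 hit at Δt = 0.6898 (t = 0.6898), x⁻ = (-1.9685) → reset → x⁺ = (-2.1359), jump to mode 0
Mode 0: flow for 0.7733 to horizon, guard not reached → x = (-1.7282)

1 0.6898 3->0
final: 0 -1.7282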